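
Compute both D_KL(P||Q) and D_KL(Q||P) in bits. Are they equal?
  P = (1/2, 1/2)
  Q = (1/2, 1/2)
D_KL(P||Q) = 0.0000, D_KL(Q||P) = 0.0000

KL divergence is not symmetric: D_KL(P||Q) ≠ D_KL(Q||P) in general.

D_KL(P||Q) = 0.0000 bits
D_KL(Q||P) = 0.0000 bits

In this case they happen to be equal (to 4 decimal places).

This asymmetry is why KL divergence is not a true distance metric.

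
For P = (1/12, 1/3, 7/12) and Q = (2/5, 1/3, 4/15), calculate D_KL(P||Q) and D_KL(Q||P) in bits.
D_KL(P||Q) = 0.4702, D_KL(Q||P) = 0.6041

KL divergence is not symmetric: D_KL(P||Q) ≠ D_KL(Q||P) in general.

D_KL(P||Q) = 0.4702 bits
D_KL(Q||P) = 0.6041 bits

No, they are not equal!

This asymmetry is why KL divergence is not a true distance metric.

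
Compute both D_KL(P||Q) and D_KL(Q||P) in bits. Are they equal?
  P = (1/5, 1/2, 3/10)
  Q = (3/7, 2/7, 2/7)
D_KL(P||Q) = 0.2049, D_KL(Q||P) = 0.2204

KL divergence is not symmetric: D_KL(P||Q) ≠ D_KL(Q||P) in general.

D_KL(P||Q) = 0.2049 bits
D_KL(Q||P) = 0.2204 bits

No, they are not equal!

This asymmetry is why KL divergence is not a true distance metric.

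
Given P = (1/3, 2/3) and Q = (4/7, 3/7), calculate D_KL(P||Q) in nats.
0.1149 nats

KL divergence: D_KL(P||Q) = Σ p(x) log(p(x)/q(x))

Computing term by term:
  x=0: 1/3 × log_e[(1/3)/(4/7)] = 1/3 × -0.5390 = -0.1797
  x=1: 2/3 × log_e[(2/3)/(3/7)] = 2/3 × 0.4418 = 0.2946

D_KL(P||Q) = 0.1149 nats

Note: KL divergence is always non-negative and equals 0 iff P = Q.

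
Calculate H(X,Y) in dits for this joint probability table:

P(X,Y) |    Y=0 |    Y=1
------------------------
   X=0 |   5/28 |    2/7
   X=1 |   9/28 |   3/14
0.5908 dits

Joint entropy is H(X,Y) = -Σ_{x,y} p(x,y) log p(x,y).

Summing over all non-zero entries:
H(X,Y) = -[5/28·log_10(5/28) + 2/7·log_10(2/7) + 9/28·log_10(9/28) + 3/14·log_10(3/14)]
H(X,Y) = 0.5908 dits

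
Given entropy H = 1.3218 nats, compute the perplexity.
3.7502

Perplexity is e^H (or exp(H) for natural log).

H = 1.3218 nats
Perplexity = e^1.3218 = 3.7502

Interpretation: The model's uncertainty is equivalent to choosing uniformly among 3.8 options.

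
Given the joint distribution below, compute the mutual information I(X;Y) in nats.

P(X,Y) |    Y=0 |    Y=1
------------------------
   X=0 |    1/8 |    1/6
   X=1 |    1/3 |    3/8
0.0007 nats

Mutual information: I(X;Y) = H(X) + H(Y) - H(X,Y)

Marginals:
P(X) = (7/24, 17/24), H(X) = 0.6036 nats
P(Y) = (11/24, 13/24), H(Y) = 0.6897 nats

Joint entropy: H(X,Y) = 1.2926 nats

I(X;Y) = 0.6036 + 0.6897 - 1.2926 = 0.0007 nats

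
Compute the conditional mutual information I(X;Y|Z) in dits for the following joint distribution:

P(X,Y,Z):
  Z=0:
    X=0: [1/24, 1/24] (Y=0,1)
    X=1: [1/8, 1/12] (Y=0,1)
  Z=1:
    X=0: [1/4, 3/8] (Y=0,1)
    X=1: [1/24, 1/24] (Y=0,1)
0.0012 dits

Conditional mutual information: I(X;Y|Z) = H(X|Z) + H(Y|Z) - H(X,Y|Z)

H(Z) = 0.2622
H(X,Z) = 0.4494 → H(X|Z) = 0.1872
H(Y,Z) = 0.5571 → H(Y|Z) = 0.2949
H(X,Y,Z) = 0.7431 → H(X,Y|Z) = 0.4810

I(X;Y|Z) = 0.1872 + 0.2949 - 0.4810 = 0.0012 dits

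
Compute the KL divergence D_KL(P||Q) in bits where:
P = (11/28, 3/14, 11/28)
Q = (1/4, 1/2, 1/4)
0.2504 bits

KL divergence: D_KL(P||Q) = Σ p(x) log(p(x)/q(x))

Computing term by term:
  x=0: 11/28 × log_2[(11/28)/(1/4)] = 11/28 × 0.6521 = 0.2562
  x=1: 3/14 × log_2[(3/14)/(1/2)] = 3/14 × -1.2224 = -0.2619
  x=2: 11/28 × log_2[(11/28)/(1/4)] = 11/28 × 0.6521 = 0.2562

D_KL(P||Q) = 0.2504 bits

Note: KL divergence is always non-negative and equals 0 iff P = Q.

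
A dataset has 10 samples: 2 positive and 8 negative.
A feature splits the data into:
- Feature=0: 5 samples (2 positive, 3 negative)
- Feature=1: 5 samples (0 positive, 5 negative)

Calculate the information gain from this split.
0.2365 bits

Information Gain = H(Y) - H(Y|Feature)

Before split:
P(positive) = 2/10 = 0.2000
H(Y) = 0.7219 bits

After split:
Feature=0: H = 0.9710 bits (weight = 5/10)
Feature=1: H = 0.0000 bits (weight = 5/10)
H(Y|Feature) = (5/10)×0.9710 + (5/10)×0.0000 = 0.4855 bits

Information Gain = 0.7219 - 0.4855 = 0.2365 bits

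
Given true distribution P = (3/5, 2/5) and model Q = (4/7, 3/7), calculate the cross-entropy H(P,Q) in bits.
0.9734 bits

Cross-entropy: H(P,Q) = -Σ p(x) log q(x)

Alternatively: H(P,Q) = H(P) + D_KL(P||Q)
H(P) = 0.9710 bits
D_KL(P||Q) = 0.0024 bits

H(P,Q) = 0.9710 + 0.0024 = 0.9734 bits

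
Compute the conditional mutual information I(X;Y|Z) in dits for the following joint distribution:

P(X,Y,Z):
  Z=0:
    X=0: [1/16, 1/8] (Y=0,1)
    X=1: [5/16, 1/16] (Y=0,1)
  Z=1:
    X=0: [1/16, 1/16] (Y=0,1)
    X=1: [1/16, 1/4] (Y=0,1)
0.0384 dits

Conditional mutual information: I(X;Y|Z) = H(X|Z) + H(Y|Z) - H(X,Y|Z)

H(Z) = 0.2976
H(X,Z) = 0.5668 → H(X|Z) = 0.2692
H(Y,Z) = 0.5668 → H(Y|Z) = 0.2692
H(X,Y,Z) = 0.7975 → H(X,Y|Z) = 0.4999

I(X;Y|Z) = 0.2692 + 0.2692 - 0.4999 = 0.0384 dits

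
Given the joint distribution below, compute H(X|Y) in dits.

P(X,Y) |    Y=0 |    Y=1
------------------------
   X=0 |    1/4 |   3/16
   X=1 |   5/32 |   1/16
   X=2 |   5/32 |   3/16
0.4527 dits

Using the chain rule: H(X|Y) = H(X,Y) - H(Y)

First, compute H(X,Y) = 0.7503 dits

Marginal P(Y) = (9/16, 7/16)
H(Y) = 0.2976 dits

H(X|Y) = H(X,Y) - H(Y) = 0.7503 - 0.2976 = 0.4527 dits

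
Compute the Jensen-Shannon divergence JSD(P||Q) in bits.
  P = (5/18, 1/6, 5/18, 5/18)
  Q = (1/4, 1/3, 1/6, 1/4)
0.0316 bits

Jensen-Shannon divergence is:
JSD(P||Q) = 0.5 × D_KL(P||M) + 0.5 × D_KL(Q||M)
where M = 0.5 × (P + Q) is the mixture distribution.

M = 0.5 × (5/18, 1/6, 5/18, 5/18) + 0.5 × (1/4, 1/3, 1/6, 1/4) = (0.263889, 1/4, 2/9, 0.263889)

D_KL(P||M) = 0.0330 bits
D_KL(Q||M) = 0.0302 bits

JSD(P||Q) = 0.5 × 0.0330 + 0.5 × 0.0302 = 0.0316 bits

Unlike KL divergence, JSD is symmetric and bounded: 0 ≤ JSD ≤ log(2).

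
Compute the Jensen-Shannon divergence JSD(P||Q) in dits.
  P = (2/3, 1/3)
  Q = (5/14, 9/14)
0.0212 dits

Jensen-Shannon divergence is:
JSD(P||Q) = 0.5 × D_KL(P||M) + 0.5 × D_KL(Q||M)
where M = 0.5 × (P + Q) is the mixture distribution.

M = 0.5 × (2/3, 1/3) + 0.5 × (5/14, 9/14) = (0.511905, 0.488095)

D_KL(P||M) = 0.0213 dits
D_KL(Q||M) = 0.0211 dits

JSD(P||Q) = 0.5 × 0.0213 + 0.5 × 0.0211 = 0.0212 dits

Unlike KL divergence, JSD is symmetric and bounded: 0 ≤ JSD ≤ log(2).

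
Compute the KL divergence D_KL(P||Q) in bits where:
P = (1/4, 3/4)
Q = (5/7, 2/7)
0.6656 bits

KL divergence: D_KL(P||Q) = Σ p(x) log(p(x)/q(x))

Computing term by term:
  x=0: 1/4 × log_2[(1/4)/(5/7)] = 1/4 × -1.5146 = -0.3786
  x=1: 3/4 × log_2[(3/4)/(2/7)] = 3/4 × 1.3923 = 1.0442

D_KL(P||Q) = 0.6656 bits

Note: KL divergence is always non-negative and equals 0 iff P = Q.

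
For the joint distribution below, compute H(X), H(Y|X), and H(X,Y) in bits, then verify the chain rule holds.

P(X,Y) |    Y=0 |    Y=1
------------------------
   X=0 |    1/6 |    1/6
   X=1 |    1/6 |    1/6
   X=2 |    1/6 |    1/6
H(X,Y) = 2.5850, H(X) = 1.5850, H(Y|X) = 1.0000 (all in bits)

Chain rule: H(X,Y) = H(X) + H(Y|X)

Left side — joint entropy directly:
H(X,Y) = -Σ p(x,y) log p(x,y) = 2.5850 bits

Right side — compute H(Y|X) from the conditional distributions:
P(X) = (1/3, 1/3, 1/3), so H(X) = 1.5850 bits
H(Y|X) = Σ_x P(X=x) · H(Y|X=x):
  P(Y|X=0) = (1/2, 1/2), H(Y|X=0) = 1.0000, weight P(X=0) = 1/3
  P(Y|X=1) = (1/2, 1/2), H(Y|X=1) = 1.0000, weight P(X=1) = 1/3
  P(Y|X=2) = (1/2, 1/2), H(Y|X=2) = 1.0000, weight P(X=2) = 1/3
H(Y|X) = 1.0000 bits

H(X) + H(Y|X) = 1.5850 + 1.0000 = 2.5850 bits

Both sides equal 2.5850 bits. ✓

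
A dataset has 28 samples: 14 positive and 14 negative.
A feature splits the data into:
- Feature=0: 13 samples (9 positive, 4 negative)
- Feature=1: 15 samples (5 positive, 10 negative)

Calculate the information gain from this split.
0.0946 bits

Information Gain = H(Y) - H(Y|Feature)

Before split:
P(positive) = 14/28 = 0.5000
H(Y) = 1.0000 bits

After split:
Feature=0: H = 0.8905 bits (weight = 13/28)
Feature=1: H = 0.9183 bits (weight = 15/28)
H(Y|Feature) = (13/28)×0.8905 + (15/28)×0.9183 = 0.9054 bits

Information Gain = 1.0000 - 0.9054 = 0.0946 bits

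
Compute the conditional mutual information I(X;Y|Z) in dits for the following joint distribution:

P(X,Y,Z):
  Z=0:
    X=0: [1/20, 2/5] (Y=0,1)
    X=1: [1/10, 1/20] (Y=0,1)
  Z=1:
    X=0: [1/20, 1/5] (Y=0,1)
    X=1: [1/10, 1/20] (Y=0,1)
0.0560 dits

Conditional mutual information: I(X;Y|Z) = H(X|Z) + H(Y|Z) - H(X,Y|Z)

H(Z) = 0.2923
H(X,Z) = 0.5537 → H(X|Z) = 0.2615
H(Y,Z) = 0.5537 → H(Y|Z) = 0.2615
H(X,Y,Z) = 0.7592 → H(X,Y|Z) = 0.4669

I(X;Y|Z) = 0.2615 + 0.2615 - 0.4669 = 0.0560 dits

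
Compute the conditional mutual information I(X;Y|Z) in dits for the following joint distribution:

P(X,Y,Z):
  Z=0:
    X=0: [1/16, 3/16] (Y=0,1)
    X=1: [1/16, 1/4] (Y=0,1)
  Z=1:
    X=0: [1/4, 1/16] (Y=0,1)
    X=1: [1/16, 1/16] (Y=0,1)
0.0086 dits

Conditional mutual information: I(X;Y|Z) = H(X|Z) + H(Y|Z) - H(X,Y|Z)

H(Z) = 0.2976
H(X,Z) = 0.5791 → H(X|Z) = 0.2815
H(Y,Z) = 0.5407 → H(Y|Z) = 0.2431
H(X,Y,Z) = 0.8136 → H(X,Y|Z) = 0.5160

I(X;Y|Z) = 0.2815 + 0.2431 - 0.5160 = 0.0086 dits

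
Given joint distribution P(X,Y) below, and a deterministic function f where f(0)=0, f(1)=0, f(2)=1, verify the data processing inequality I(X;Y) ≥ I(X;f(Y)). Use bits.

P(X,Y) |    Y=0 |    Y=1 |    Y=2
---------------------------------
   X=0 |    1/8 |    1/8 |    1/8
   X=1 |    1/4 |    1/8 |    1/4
I(X;Y) = 0.0157, I(X;f(Y)) = 0.0032, inequality holds: 0.0157 ≥ 0.0032

Data Processing Inequality: For any Markov chain X → Y → Z, we have I(X;Y) ≥ I(X;Z).

Here Z = f(Y) is a deterministic function of Y, forming X → Y → Z.

Original I(X;Y) = 0.0157 bits

After applying f:
P(X,Z) where Z=f(Y):
- P(X,Z=0) = P(X,Y=0) + P(X,Y=1)
- P(X,Z=1) = P(X,Y=2)

I(X;Z) = I(X;f(Y)) = 0.0032 bits

Verification: 0.0157 ≥ 0.0032 ✓

Information cannot be created by processing; the function f can only lose information about X.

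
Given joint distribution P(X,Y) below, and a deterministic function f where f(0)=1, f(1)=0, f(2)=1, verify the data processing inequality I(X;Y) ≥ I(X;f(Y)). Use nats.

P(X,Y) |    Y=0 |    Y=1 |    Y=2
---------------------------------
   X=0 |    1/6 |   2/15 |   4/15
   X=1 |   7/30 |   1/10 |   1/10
I(X;Y) = 0.0384, I(X;f(Y)) = 0.0000, inequality holds: 0.0384 ≥ 0.0000

Data Processing Inequality: For any Markov chain X → Y → Z, we have I(X;Y) ≥ I(X;Z).

Here Z = f(Y) is a deterministic function of Y, forming X → Y → Z.

Original I(X;Y) = 0.0384 nats

After applying f:
P(X,Z) where Z=f(Y):
- P(X,Z=0) = P(X,Y=1)
- P(X,Z=1) = P(X,Y=0) + P(X,Y=2)

I(X;Z) = I(X;f(Y)) = 0.0000 nats

Verification: 0.0384 ≥ 0.0000 ✓

Information cannot be created by processing; the function f can only lose information about X.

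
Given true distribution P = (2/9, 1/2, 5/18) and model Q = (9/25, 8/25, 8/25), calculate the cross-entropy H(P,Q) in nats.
1.1133 nats

Cross-entropy: H(P,Q) = -Σ p(x) log q(x)

Alternatively: H(P,Q) = H(P) + D_KL(P||Q)
H(P) = 1.0366 nats
D_KL(P||Q) = 0.0766 nats

H(P,Q) = 1.0366 + 0.0766 = 1.1133 nats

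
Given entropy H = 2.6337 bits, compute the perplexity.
6.2062

Perplexity is 2^H (or exp(H) for natural log).

H = 2.6337 bits
Perplexity = 2^2.6337 = 6.2062

Interpretation: The model's uncertainty is equivalent to choosing uniformly among 6.2 options.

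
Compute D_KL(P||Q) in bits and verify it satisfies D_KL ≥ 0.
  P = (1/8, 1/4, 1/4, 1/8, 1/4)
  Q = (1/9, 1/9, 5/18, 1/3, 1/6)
0.2451 bits

KL divergence satisfies the Gibbs inequality: D_KL(P||Q) ≥ 0 for all distributions P, Q.

D_KL(P||Q) = Σ p(x) log(p(x)/q(x))
Term by term:
  x=0: 1/8 × log_2[(1/8)/(1/9)] = 0.0212
  x=1: 1/4 × log_2[(1/4)/(1/9)] = 0.2925
  x=2: 1/4 × log_2[(1/4)/(5/18)] = -0.0380
  x=3: 1/8 × log_2[(1/8)/(1/3)] = -0.1769
  x=4: 1/4 × log_2[(1/4)/(1/6)] = 0.1462
D_KL(P||Q) = 0.2451 bits

D_KL(P||Q) = 0.2451 ≥ 0 ✓

This non-negativity is a fundamental property: relative entropy cannot be negative because it measures how different Q is from P.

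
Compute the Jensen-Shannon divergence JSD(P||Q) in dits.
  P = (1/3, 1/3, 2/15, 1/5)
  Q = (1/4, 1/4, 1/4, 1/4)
0.0071 dits

Jensen-Shannon divergence is:
JSD(P||Q) = 0.5 × D_KL(P||M) + 0.5 × D_KL(Q||M)
where M = 0.5 × (P + Q) is the mixture distribution.

M = 0.5 × (1/3, 1/3, 2/15, 1/5) + 0.5 × (1/4, 1/4, 1/4, 1/4) = (7/24, 7/24, 0.191667, 9/40)

D_KL(P||M) = 0.0074 dits
D_KL(Q||M) = 0.0068 dits

JSD(P||Q) = 0.5 × 0.0074 + 0.5 × 0.0068 = 0.0071 dits

Unlike KL divergence, JSD is symmetric and bounded: 0 ≤ JSD ≤ log(2).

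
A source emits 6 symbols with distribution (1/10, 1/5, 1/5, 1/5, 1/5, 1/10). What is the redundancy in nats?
0.0437 nats

Redundancy measures how far a source is from maximum entropy:
R = H_max - H(X)

Maximum entropy for 6 symbols: H_max = log_e(6) = 1.7918 nats
Actual entropy: H(X) = 1.7481 nats
Redundancy: R = 1.7918 - 1.7481 = 0.0437 nats

This redundancy represents potential for compression: the source could be compressed by 0.0437 nats per symbol.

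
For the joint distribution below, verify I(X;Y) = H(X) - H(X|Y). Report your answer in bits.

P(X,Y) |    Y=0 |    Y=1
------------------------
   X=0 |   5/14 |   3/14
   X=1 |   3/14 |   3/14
I(X;Y) = 0.0113 bits

Mutual information has multiple equivalent forms:
- I(X;Y) = H(X) - H(X|Y)
- I(X;Y) = H(Y) - H(Y|X)
- I(X;Y) = H(X) + H(Y) - H(X,Y)

Computing all quantities:
H(X) = 0.9852, H(Y) = 0.9852, H(X,Y) = 1.9592
H(X|Y) = 0.9740, H(Y|X) = 0.9740

Verification:
H(X) - H(X|Y) = 0.9852 - 0.9740 = 0.0113
H(Y) - H(Y|X) = 0.9852 - 0.9740 = 0.0113
H(X) + H(Y) - H(X,Y) = 0.9852 + 0.9852 - 1.9592 = 0.0113

All forms give I(X;Y) = 0.0113 bits. ✓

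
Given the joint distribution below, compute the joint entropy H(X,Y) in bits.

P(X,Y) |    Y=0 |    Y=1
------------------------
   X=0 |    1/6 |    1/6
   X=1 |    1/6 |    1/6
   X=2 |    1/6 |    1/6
2.5850 bits

Joint entropy is H(X,Y) = -Σ_{x,y} p(x,y) log p(x,y).

Summing over all non-zero entries:
H(X,Y) = -[1/6·log_2(1/6) + 1/6·log_2(1/6) + 1/6·log_2(1/6) + 1/6·log_2(1/6) + 1/6·log_2(1/6) + 1/6·log_2(1/6)]
H(X,Y) = 2.5850 bits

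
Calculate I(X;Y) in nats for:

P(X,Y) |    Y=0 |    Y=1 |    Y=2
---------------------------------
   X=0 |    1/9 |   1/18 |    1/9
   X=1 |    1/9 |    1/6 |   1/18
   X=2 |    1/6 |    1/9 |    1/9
0.0395 nats

Mutual information: I(X;Y) = H(X) + H(Y) - H(X,Y)

Marginals:
P(X) = (5/18, 1/3, 7/18), H(X) = 1.0893 nats
P(Y) = (7/18, 1/3, 5/18), H(Y) = 1.0893 nats

Joint entropy: H(X,Y) = 2.1391 nats

I(X;Y) = 1.0893 + 1.0893 - 2.1391 = 0.0395 nats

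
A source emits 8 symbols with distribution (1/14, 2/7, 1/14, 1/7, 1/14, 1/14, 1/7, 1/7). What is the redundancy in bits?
0.1926 bits

Redundancy measures how far a source is from maximum entropy:
R = H_max - H(X)

Maximum entropy for 8 symbols: H_max = log_2(8) = 3.0000 bits
Actual entropy: H(X) = 2.8074 bits
Redundancy: R = 3.0000 - 2.8074 = 0.1926 bits

This redundancy represents potential for compression: the source could be compressed by 0.1926 bits per symbol.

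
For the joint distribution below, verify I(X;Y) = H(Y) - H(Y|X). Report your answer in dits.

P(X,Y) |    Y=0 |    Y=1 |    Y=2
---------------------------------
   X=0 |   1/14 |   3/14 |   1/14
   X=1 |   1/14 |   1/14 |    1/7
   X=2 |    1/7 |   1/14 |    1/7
I(X;Y) = 0.0348 dits

Mutual information has multiple equivalent forms:
- I(X;Y) = H(X) - H(X|Y)
- I(X;Y) = H(Y) - H(Y|X)
- I(X;Y) = H(X) + H(Y) - H(X,Y)

Computing all quantities:
H(X) = 0.4748, H(Y) = 0.4748, H(X,Y) = 0.9149
H(X|Y) = 0.4400, H(Y|X) = 0.4400

Verification:
H(X) - H(X|Y) = 0.4748 - 0.4400 = 0.0348
H(Y) - H(Y|X) = 0.4748 - 0.4400 = 0.0348
H(X) + H(Y) - H(X,Y) = 0.4748 + 0.4748 - 0.9149 = 0.0348

All forms give I(X;Y) = 0.0348 dits. ✓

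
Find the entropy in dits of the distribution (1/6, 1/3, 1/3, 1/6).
0.5775 dits

Shannon entropy is H(X) = -Σ p(x) log p(x).

For P = (1/6, 1/3, 1/3, 1/6):
H = -1/6 × log_10(1/6) -1/3 × log_10(1/3) -1/3 × log_10(1/3) -1/6 × log_10(1/6)
H = 0.5775 dits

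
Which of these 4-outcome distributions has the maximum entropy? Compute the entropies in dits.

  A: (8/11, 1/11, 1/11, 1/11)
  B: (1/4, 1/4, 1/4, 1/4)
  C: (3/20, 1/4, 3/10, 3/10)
B

For a discrete distribution over n outcomes, entropy is maximized by the uniform distribution.

Computing entropies:
H(A) = 0.3846 dits
H(B) = 0.6021 dits
H(C) = 0.5878 dits

The uniform distribution (where all probabilities equal 1/4) achieves the maximum entropy of log_10(4) = 0.6021 dits.

Distribution B has the highest entropy.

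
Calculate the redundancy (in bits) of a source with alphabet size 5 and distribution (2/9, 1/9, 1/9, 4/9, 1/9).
0.2631 bits

Redundancy measures how far a source is from maximum entropy:
R = H_max - H(X)

Maximum entropy for 5 symbols: H_max = log_2(5) = 2.3219 bits
Actual entropy: H(X) = 2.0588 bits
Redundancy: R = 2.3219 - 2.0588 = 0.2631 bits

This redundancy represents potential for compression: the source could be compressed by 0.2631 bits per symbol.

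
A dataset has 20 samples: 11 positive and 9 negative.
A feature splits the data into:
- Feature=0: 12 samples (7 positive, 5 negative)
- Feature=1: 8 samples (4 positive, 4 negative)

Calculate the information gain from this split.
0.0049 bits

Information Gain = H(Y) - H(Y|Feature)

Before split:
P(positive) = 11/20 = 0.5500
H(Y) = 0.9928 bits

After split:
Feature=0: H = 0.9799 bits (weight = 12/20)
Feature=1: H = 1.0000 bits (weight = 8/20)
H(Y|Feature) = (12/20)×0.9799 + (8/20)×1.0000 = 0.9879 bits

Information Gain = 0.9928 - 0.9879 = 0.0049 bits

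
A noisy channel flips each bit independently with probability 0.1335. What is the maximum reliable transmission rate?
0.4330 bits

For a binary symmetric channel (BSC) with error probability p:
Capacity C = 1 - H(p) bits per symbol

where H(p) = -p log₂(p) - (1-p) log₂(1-p) is the binary entropy function.

H(0.1335) = 0.5670 bits
C = 1 - 0.5670 = 0.4330 bits per symbol

This means we can reliably transmit up to 0.4330 bits of information per channel use.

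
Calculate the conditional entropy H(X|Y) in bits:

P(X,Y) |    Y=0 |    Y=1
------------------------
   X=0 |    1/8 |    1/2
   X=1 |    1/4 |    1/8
0.7956 bits

Using the chain rule: H(X|Y) = H(X,Y) - H(Y)

First, compute H(X,Y) = 1.7500 bits

Marginal P(Y) = (3/8, 5/8)
H(Y) = 0.9544 bits

H(X|Y) = H(X,Y) - H(Y) = 1.7500 - 0.9544 = 0.7956 bits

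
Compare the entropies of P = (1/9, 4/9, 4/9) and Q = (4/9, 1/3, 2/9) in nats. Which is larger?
Q

Computing entropies in nats:
H(P) = 0.9650
H(Q) = 1.0609

Distribution Q has higher entropy.

Intuition: The distribution closer to uniform (more spread out) has higher entropy.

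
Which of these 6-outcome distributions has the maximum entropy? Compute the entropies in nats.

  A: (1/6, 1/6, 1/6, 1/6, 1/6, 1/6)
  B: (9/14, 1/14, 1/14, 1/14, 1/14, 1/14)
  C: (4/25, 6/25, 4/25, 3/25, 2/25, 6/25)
A

For a discrete distribution over n outcomes, entropy is maximized by the uniform distribution.

Computing entropies:
H(A) = 1.7918 nats
H(B) = 1.2266 nats
H(C) = 1.7279 nats

The uniform distribution (where all probabilities equal 1/6) achieves the maximum entropy of log_e(6) = 1.7918 nats.

Distribution A has the highest entropy.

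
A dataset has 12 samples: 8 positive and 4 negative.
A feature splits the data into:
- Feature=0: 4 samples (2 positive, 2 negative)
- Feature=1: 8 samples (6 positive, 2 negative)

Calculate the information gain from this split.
0.0441 bits

Information Gain = H(Y) - H(Y|Feature)

Before split:
P(positive) = 8/12 = 0.6667
H(Y) = 0.9183 bits

After split:
Feature=0: H = 1.0000 bits (weight = 4/12)
Feature=1: H = 0.8113 bits (weight = 8/12)
H(Y|Feature) = (4/12)×1.0000 + (8/12)×0.8113 = 0.8742 bits

Information Gain = 0.9183 - 0.8742 = 0.0441 bits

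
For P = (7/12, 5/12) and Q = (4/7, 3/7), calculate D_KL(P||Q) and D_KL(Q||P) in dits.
D_KL(P||Q) = 0.0001, D_KL(Q||P) = 0.0001

KL divergence is not symmetric: D_KL(P||Q) ≠ D_KL(Q||P) in general.

D_KL(P||Q) = 0.0001 dits
D_KL(Q||P) = 0.0001 dits

In this case they happen to be equal (to 4 decimal places).

This asymmetry is why KL divergence is not a true distance metric.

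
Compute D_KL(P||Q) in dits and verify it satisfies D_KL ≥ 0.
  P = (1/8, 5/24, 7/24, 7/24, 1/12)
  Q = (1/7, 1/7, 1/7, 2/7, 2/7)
0.0753 dits

KL divergence satisfies the Gibbs inequality: D_KL(P||Q) ≥ 0 for all distributions P, Q.

D_KL(P||Q) = Σ p(x) log(p(x)/q(x))
Term by term:
  x=0: 1/8 × log_10[(1/8)/(1/7)] = -0.0072
  x=1: 5/24 × log_10[(5/24)/(1/7)] = 0.0341
  x=2: 7/24 × log_10[(7/24)/(1/7)] = 0.0904
  x=3: 7/24 × log_10[(7/24)/(2/7)] = 0.0026
  x=4: 1/12 × log_10[(1/12)/(2/7)] = -0.0446
D_KL(P||Q) = 0.0753 dits

D_KL(P||Q) = 0.0753 ≥ 0 ✓

This non-negativity is a fundamental property: relative entropy cannot be negative because it measures how different Q is from P.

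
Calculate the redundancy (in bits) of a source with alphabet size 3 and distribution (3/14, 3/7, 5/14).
0.0543 bits

Redundancy measures how far a source is from maximum entropy:
R = H_max - H(X)

Maximum entropy for 3 symbols: H_max = log_2(3) = 1.5850 bits
Actual entropy: H(X) = 1.5306 bits
Redundancy: R = 1.5850 - 1.5306 = 0.0543 bits

This redundancy represents potential for compression: the source could be compressed by 0.0543 bits per symbol.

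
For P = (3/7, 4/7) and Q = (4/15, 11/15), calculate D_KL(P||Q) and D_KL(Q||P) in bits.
D_KL(P||Q) = 0.0877, D_KL(Q||P) = 0.0814

KL divergence is not symmetric: D_KL(P||Q) ≠ D_KL(Q||P) in general.

D_KL(P||Q) = 0.0877 bits
D_KL(Q||P) = 0.0814 bits

No, they are not equal!

This asymmetry is why KL divergence is not a true distance metric.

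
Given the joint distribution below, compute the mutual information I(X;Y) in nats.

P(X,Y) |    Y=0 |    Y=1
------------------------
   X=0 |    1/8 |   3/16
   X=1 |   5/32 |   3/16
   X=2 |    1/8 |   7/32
0.0030 nats

Mutual information: I(X;Y) = H(X) + H(Y) - H(X,Y)

Marginals:
P(X) = (5/16, 11/32, 11/32), H(X) = 1.0976 nats
P(Y) = (13/32, 19/32), H(Y) = 0.6755 nats

Joint entropy: H(X,Y) = 1.7701 nats

I(X;Y) = 1.0976 + 0.6755 - 1.7701 = 0.0030 nats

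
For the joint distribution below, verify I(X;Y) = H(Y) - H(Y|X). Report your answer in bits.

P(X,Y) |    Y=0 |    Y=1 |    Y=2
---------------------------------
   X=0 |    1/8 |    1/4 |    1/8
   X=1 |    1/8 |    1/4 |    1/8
I(X;Y) = 0.0000 bits

Mutual information has multiple equivalent forms:
- I(X;Y) = H(X) - H(X|Y)
- I(X;Y) = H(Y) - H(Y|X)
- I(X;Y) = H(X) + H(Y) - H(X,Y)

Computing all quantities:
H(X) = 1.0000, H(Y) = 1.5000, H(X,Y) = 2.5000
H(X|Y) = 1.0000, H(Y|X) = 1.5000

Verification:
H(X) - H(X|Y) = 1.0000 - 1.0000 = 0.0000
H(Y) - H(Y|X) = 1.5000 - 1.5000 = 0.0000
H(X) + H(Y) - H(X,Y) = 1.0000 + 1.5000 - 2.5000 = 0.0000

All forms give I(X;Y) = 0.0000 bits. ✓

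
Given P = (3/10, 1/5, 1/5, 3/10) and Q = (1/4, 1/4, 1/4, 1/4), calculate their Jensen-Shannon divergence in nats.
0.0051 nats

Jensen-Shannon divergence is:
JSD(P||Q) = 0.5 × D_KL(P||M) + 0.5 × D_KL(Q||M)
where M = 0.5 × (P + Q) is the mixture distribution.

M = 0.5 × (3/10, 1/5, 1/5, 3/10) + 0.5 × (1/4, 1/4, 1/4, 1/4) = (11/40, 9/40, 9/40, 11/40)

D_KL(P||M) = 0.0051 nats
D_KL(Q||M) = 0.0050 nats

JSD(P||Q) = 0.5 × 0.0051 + 0.5 × 0.0050 = 0.0051 nats

Unlike KL divergence, JSD is symmetric and bounded: 0 ≤ JSD ≤ log(2).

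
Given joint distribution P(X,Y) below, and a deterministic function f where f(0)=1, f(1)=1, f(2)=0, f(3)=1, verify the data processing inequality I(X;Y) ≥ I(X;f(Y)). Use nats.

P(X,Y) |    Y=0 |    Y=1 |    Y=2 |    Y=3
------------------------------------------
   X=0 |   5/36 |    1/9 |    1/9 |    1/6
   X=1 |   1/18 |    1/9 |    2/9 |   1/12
I(X;Y) = 0.0499, I(X;f(Y)) = 0.0384, inequality holds: 0.0499 ≥ 0.0384

Data Processing Inequality: For any Markov chain X → Y → Z, we have I(X;Y) ≥ I(X;Z).

Here Z = f(Y) is a deterministic function of Y, forming X → Y → Z.

Original I(X;Y) = 0.0499 nats

After applying f:
P(X,Z) where Z=f(Y):
- P(X,Z=0) = P(X,Y=2)
- P(X,Z=1) = P(X,Y=0) + P(X,Y=1) + P(X,Y=3)

I(X;Z) = I(X;f(Y)) = 0.0384 nats

Verification: 0.0499 ≥ 0.0384 ✓

Information cannot be created by processing; the function f can only lose information about X.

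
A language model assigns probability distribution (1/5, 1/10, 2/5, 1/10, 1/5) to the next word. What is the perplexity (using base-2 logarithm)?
4.3528

Perplexity is 2^H (or exp(H) for natural log).

First, H = -Σ p log p = 2.1219 bits
Perplexity = 2^2.1219 = 4.3528

Interpretation: The model's uncertainty is equivalent to choosing uniformly among 4.4 options.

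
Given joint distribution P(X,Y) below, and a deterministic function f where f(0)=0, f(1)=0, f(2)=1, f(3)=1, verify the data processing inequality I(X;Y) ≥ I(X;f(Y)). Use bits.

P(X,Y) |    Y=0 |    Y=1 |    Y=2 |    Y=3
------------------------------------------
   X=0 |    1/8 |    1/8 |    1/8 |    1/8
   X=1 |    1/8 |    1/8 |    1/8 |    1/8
I(X;Y) = 0.0000, I(X;f(Y)) = 0.0000, inequality holds: 0.0000 ≥ 0.0000

Data Processing Inequality: For any Markov chain X → Y → Z, we have I(X;Y) ≥ I(X;Z).

Here Z = f(Y) is a deterministic function of Y, forming X → Y → Z.

Original I(X;Y) = 0.0000 bits

After applying f:
P(X,Z) where Z=f(Y):
- P(X,Z=0) = P(X,Y=0) + P(X,Y=1)
- P(X,Z=1) = P(X,Y=2) + P(X,Y=3)

I(X;Z) = I(X;f(Y)) = 0.0000 bits

Verification: 0.0000 ≥ 0.0000 ✓

Information cannot be created by processing; the function f can only lose information about X.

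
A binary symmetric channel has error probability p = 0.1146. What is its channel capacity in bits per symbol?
0.4864 bits

For a binary symmetric channel (BSC) with error probability p:
Capacity C = 1 - H(p) bits per symbol

where H(p) = -p log₂(p) - (1-p) log₂(1-p) is the binary entropy function.

H(0.1146) = 0.5136 bits
C = 1 - 0.5136 = 0.4864 bits per symbol

This means we can reliably transmit up to 0.4864 bits of information per channel use.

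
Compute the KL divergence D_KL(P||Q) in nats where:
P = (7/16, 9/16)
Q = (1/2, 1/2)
0.0078 nats

KL divergence: D_KL(P||Q) = Σ p(x) log(p(x)/q(x))

Computing term by term:
  x=0: 7/16 × log_e[(7/16)/(1/2)] = 7/16 × -0.1335 = -0.0584
  x=1: 9/16 × log_e[(9/16)/(1/2)] = 9/16 × 0.1178 = 0.0663

D_KL(P||Q) = 0.0078 nats

Note: KL divergence is always non-negative and equals 0 iff P = Q.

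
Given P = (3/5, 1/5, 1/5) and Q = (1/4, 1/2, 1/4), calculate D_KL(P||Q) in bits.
0.4290 bits

KL divergence: D_KL(P||Q) = Σ p(x) log(p(x)/q(x))

Computing term by term:
  x=0: 3/5 × log_2[(3/5)/(1/4)] = 3/5 × 1.2630 = 0.7578
  x=1: 1/5 × log_2[(1/5)/(1/2)] = 1/5 × -1.3219 = -0.2644
  x=2: 1/5 × log_2[(1/5)/(1/4)] = 1/5 × -0.3219 = -0.0644

D_KL(P||Q) = 0.4290 bits

Note: KL divergence is always non-negative and equals 0 iff P = Q.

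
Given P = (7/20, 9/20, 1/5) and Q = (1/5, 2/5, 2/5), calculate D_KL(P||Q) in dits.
0.0479 dits

KL divergence: D_KL(P||Q) = Σ p(x) log(p(x)/q(x))

Computing term by term:
  x=0: 7/20 × log_10[(7/20)/(1/5)] = 7/20 × 0.2430 = 0.0851
  x=1: 9/20 × log_10[(9/20)/(2/5)] = 9/20 × 0.0512 = 0.0230
  x=2: 1/5 × log_10[(1/5)/(2/5)] = 1/5 × -0.3010 = -0.0602

D_KL(P||Q) = 0.0479 dits

Note: KL divergence is always non-negative and equals 0 iff P = Q.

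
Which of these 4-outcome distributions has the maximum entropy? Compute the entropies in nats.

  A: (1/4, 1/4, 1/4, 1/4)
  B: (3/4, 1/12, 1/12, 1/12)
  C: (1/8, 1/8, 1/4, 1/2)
A

For a discrete distribution over n outcomes, entropy is maximized by the uniform distribution.

Computing entropies:
H(A) = 1.3863 nats
H(B) = 0.8370 nats
H(C) = 1.2130 nats

The uniform distribution (where all probabilities equal 1/4) achieves the maximum entropy of log_e(4) = 1.3863 nats.

Distribution A has the highest entropy.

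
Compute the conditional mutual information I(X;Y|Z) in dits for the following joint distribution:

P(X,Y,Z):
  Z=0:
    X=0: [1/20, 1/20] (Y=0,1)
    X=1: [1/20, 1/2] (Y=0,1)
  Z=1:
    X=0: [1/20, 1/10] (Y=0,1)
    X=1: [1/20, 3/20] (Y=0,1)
0.0190 dits

Conditional mutual information: I(X;Y|Z) = H(X|Z) + H(Y|Z) - H(X,Y|Z)

H(Z) = 0.2812
H(X,Z) = 0.5062 → H(X|Z) = 0.2250
H(Y,Z) = 0.4933 → H(Y|Z) = 0.2121
H(X,Y,Z) = 0.6994 → H(X,Y|Z) = 0.4182

I(X;Y|Z) = 0.2250 + 0.2121 - 0.4182 = 0.0190 dits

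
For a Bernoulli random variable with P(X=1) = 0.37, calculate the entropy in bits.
0.9507 bits

The binary entropy function is:
H(p) = -p log(p) - (1-p) log(1-p)

H(0.37) = -0.37 × log_2(0.37) - 0.63 × log_2(0.63)
H(0.37) = 0.9507 bits

Note: Binary entropy is maximized at p=0.5 (H=1 bit) and minimized at p=0 or p=1 (H=0).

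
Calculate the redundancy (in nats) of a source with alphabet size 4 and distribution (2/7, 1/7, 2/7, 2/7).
0.0345 nats

Redundancy measures how far a source is from maximum entropy:
R = H_max - H(X)

Maximum entropy for 4 symbols: H_max = log_e(4) = 1.3863 nats
Actual entropy: H(X) = 1.3518 nats
Redundancy: R = 1.3863 - 1.3518 = 0.0345 nats

This redundancy represents potential for compression: the source could be compressed by 0.0345 nats per symbol.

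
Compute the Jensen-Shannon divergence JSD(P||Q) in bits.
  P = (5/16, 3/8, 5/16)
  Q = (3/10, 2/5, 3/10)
0.0005 bits

Jensen-Shannon divergence is:
JSD(P||Q) = 0.5 × D_KL(P||M) + 0.5 × D_KL(Q||M)
where M = 0.5 × (P + Q) is the mixture distribution.

M = 0.5 × (5/16, 3/8, 5/16) + 0.5 × (3/10, 2/5, 3/10) = (0.30625, 0.3875, 0.30625)

D_KL(P||M) = 0.0005 bits
D_KL(Q||M) = 0.0005 bits

JSD(P||Q) = 0.5 × 0.0005 + 0.5 × 0.0005 = 0.0005 bits

Unlike KL divergence, JSD is symmetric and bounded: 0 ≤ JSD ≤ log(2).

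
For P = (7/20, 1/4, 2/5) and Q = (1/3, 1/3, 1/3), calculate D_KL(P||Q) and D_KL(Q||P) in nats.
D_KL(P||Q) = 0.0181, D_KL(Q||P) = 0.0189

KL divergence is not symmetric: D_KL(P||Q) ≠ D_KL(Q||P) in general.

D_KL(P||Q) = 0.0181 nats
D_KL(Q||P) = 0.0189 nats

No, they are not equal!

This asymmetry is why KL divergence is not a true distance metric.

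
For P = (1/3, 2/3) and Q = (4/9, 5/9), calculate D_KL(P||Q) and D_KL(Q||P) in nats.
D_KL(P||Q) = 0.0257, D_KL(Q||P) = 0.0266

KL divergence is not symmetric: D_KL(P||Q) ≠ D_KL(Q||P) in general.

D_KL(P||Q) = 0.0257 nats
D_KL(Q||P) = 0.0266 nats

No, they are not equal!

This asymmetry is why KL divergence is not a true distance metric.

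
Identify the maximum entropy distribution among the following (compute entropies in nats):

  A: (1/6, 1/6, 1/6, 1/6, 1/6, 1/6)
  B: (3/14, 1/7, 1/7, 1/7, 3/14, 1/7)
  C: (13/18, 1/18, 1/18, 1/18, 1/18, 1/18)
A

For a discrete distribution over n outcomes, entropy is maximized by the uniform distribution.

Computing entropies:
H(A) = 1.7918 nats
H(B) = 1.7721 nats
H(C) = 1.0379 nats

The uniform distribution (where all probabilities equal 1/6) achieves the maximum entropy of log_e(6) = 1.7918 nats.

Distribution A has the highest entropy.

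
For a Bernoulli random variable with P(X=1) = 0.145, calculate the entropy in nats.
0.4139 nats

The binary entropy function is:
H(p) = -p log(p) - (1-p) log(1-p)

H(0.145) = -0.145 × log_e(0.145) - 0.855 × log_e(0.855)
H(0.145) = 0.4139 nats

Note: Binary entropy is maximized at p=0.5 (H=1 bit) and minimized at p=0 or p=1 (H=0).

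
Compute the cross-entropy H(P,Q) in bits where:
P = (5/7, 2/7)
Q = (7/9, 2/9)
0.8790 bits

Cross-entropy: H(P,Q) = -Σ p(x) log q(x)

Alternatively: H(P,Q) = H(P) + D_KL(P||Q)
H(P) = 0.8631 bits
D_KL(P||Q) = 0.0158 bits

H(P,Q) = 0.8631 + 0.0158 = 0.8790 bits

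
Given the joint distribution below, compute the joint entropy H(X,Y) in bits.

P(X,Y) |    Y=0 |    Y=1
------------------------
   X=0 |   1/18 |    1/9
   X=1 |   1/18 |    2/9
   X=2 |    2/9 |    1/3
2.3083 bits

Joint entropy is H(X,Y) = -Σ_{x,y} p(x,y) log p(x,y).

Summing over all non-zero entries:
H(X,Y) = -[1/18·log_2(1/18) + 1/9·log_2(1/9) + 1/18·log_2(1/18) + 2/9·log_2(2/9) + 2/9·log_2(2/9) + 1/3·log_2(1/3)]
H(X,Y) = 2.3083 bits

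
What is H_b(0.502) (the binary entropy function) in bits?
1.0000 bits

The binary entropy function is:
H(p) = -p log(p) - (1-p) log(1-p)

H(0.502) = -0.502 × log_2(0.502) - 0.498 × log_2(0.498)
H(0.502) = 1.0000 bits

Note: Binary entropy is maximized at p=0.5 (H=1 bit) and minimized at p=0 or p=1 (H=0).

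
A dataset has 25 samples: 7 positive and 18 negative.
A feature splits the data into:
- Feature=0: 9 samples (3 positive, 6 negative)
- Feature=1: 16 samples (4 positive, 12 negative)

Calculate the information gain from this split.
0.0056 bits

Information Gain = H(Y) - H(Y|Feature)

Before split:
P(positive) = 7/25 = 0.2800
H(Y) = 0.8555 bits

After split:
Feature=0: H = 0.9183 bits (weight = 9/25)
Feature=1: H = 0.8113 bits (weight = 16/25)
H(Y|Feature) = (9/25)×0.9183 + (16/25)×0.8113 = 0.8498 bits

Information Gain = 0.8555 - 0.8498 = 0.0056 bits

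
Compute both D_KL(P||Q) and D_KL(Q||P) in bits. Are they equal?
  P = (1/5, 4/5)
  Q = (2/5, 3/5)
D_KL(P||Q) = 0.1320, D_KL(Q||P) = 0.1510

KL divergence is not symmetric: D_KL(P||Q) ≠ D_KL(Q||P) in general.

D_KL(P||Q) = 0.1320 bits
D_KL(Q||P) = 0.1510 bits

No, they are not equal!

This asymmetry is why KL divergence is not a true distance metric.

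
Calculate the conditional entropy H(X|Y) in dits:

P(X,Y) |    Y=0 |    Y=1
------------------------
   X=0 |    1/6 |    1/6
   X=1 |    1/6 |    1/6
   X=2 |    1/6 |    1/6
0.4771 dits

Using the chain rule: H(X|Y) = H(X,Y) - H(Y)

First, compute H(X,Y) = 0.7782 dits

Marginal P(Y) = (1/2, 1/2)
H(Y) = 0.3010 dits

H(X|Y) = H(X,Y) - H(Y) = 0.7782 - 0.3010 = 0.4771 dits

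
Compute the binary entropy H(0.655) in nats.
0.6443 nats

The binary entropy function is:
H(p) = -p log(p) - (1-p) log(1-p)

H(0.655) = -0.655 × log_e(0.655) - 0.345 × log_e(0.345)
H(0.655) = 0.6443 nats

Note: Binary entropy is maximized at p=0.5 (H=1 bit) and minimized at p=0 or p=1 (H=0).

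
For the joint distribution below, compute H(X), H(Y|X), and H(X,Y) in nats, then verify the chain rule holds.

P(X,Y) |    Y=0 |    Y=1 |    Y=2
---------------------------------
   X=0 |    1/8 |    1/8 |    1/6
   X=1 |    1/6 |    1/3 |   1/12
H(X,Y) = 1.6904, H(X) = 0.6792, H(Y|X) = 1.0112 (all in nats)

Chain rule: H(X,Y) = H(X) + H(Y|X)

Left side — joint entropy directly:
H(X,Y) = -Σ p(x,y) log p(x,y) = 1.6904 nats

Right side — compute H(Y|X) from the conditional distributions:
P(X) = (5/12, 7/12), so H(X) = 0.6792 nats
H(Y|X) = Σ_x P(X=x) · H(Y|X=x):
  P(Y|X=0) = (3/10, 3/10, 2/5), H(Y|X=0) = 1.0889, weight P(X=0) = 5/12
  P(Y|X=1) = (2/7, 4/7, 1/7), H(Y|X=1) = 0.9557, weight P(X=1) = 7/12
H(Y|X) = 1.0112 nats

H(X) + H(Y|X) = 0.6792 + 1.0112 = 1.6904 nats

Both sides equal 1.6904 nats. ✓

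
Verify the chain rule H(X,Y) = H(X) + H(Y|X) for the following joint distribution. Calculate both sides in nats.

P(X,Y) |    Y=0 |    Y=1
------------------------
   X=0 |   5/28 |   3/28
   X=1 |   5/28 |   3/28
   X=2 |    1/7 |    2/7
H(X,Y) = 1.7298, H(X) = 1.0790, H(Y|X) = 0.6508 (all in nats)

Chain rule: H(X,Y) = H(X) + H(Y|X)

Left side — joint entropy directly:
H(X,Y) = -Σ p(x,y) log p(x,y) = 1.7298 nats

Right side — compute H(Y|X) from the conditional distributions:
P(X) = (2/7, 2/7, 3/7), so H(X) = 1.0790 nats
H(Y|X) = Σ_x P(X=x) · H(Y|X=x):
  P(Y|X=0) = (5/8, 3/8), H(Y|X=0) = 0.6616, weight P(X=0) = 2/7
  P(Y|X=1) = (5/8, 3/8), H(Y|X=1) = 0.6616, weight P(X=1) = 2/7
  P(Y|X=2) = (1/3, 2/3), H(Y|X=2) = 0.6365, weight P(X=2) = 3/7
H(Y|X) = 0.6508 nats

H(X) + H(Y|X) = 1.0790 + 0.6508 = 1.7298 nats

Both sides equal 1.7298 nats. ✓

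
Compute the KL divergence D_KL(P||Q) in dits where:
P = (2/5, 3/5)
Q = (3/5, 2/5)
0.0352 dits

KL divergence: D_KL(P||Q) = Σ p(x) log(p(x)/q(x))

Computing term by term:
  x=0: 2/5 × log_10[(2/5)/(3/5)] = 2/5 × -0.1761 = -0.0704
  x=1: 3/5 × log_10[(3/5)/(2/5)] = 3/5 × 0.1761 = 0.1057

D_KL(P||Q) = 0.0352 dits

Note: KL divergence is always non-negative and equals 0 iff P = Q.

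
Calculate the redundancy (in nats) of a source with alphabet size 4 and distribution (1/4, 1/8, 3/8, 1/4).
0.0654 nats

Redundancy measures how far a source is from maximum entropy:
R = H_max - H(X)

Maximum entropy for 4 symbols: H_max = log_e(4) = 1.3863 nats
Actual entropy: H(X) = 1.3209 nats
Redundancy: R = 1.3863 - 1.3209 = 0.0654 nats

This redundancy represents potential for compression: the source could be compressed by 0.0654 nats per symbol.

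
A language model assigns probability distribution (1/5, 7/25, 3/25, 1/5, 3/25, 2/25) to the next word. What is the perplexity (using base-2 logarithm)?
5.5352

Perplexity is 2^H (or exp(H) for natural log).

First, H = -Σ p log p = 2.4686 bits
Perplexity = 2^2.4686 = 5.5352

Interpretation: The model's uncertainty is equivalent to choosing uniformly among 5.5 options.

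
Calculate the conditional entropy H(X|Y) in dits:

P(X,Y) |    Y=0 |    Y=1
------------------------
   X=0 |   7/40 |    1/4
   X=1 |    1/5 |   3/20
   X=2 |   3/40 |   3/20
0.4555 dits

Using the chain rule: H(X|Y) = H(X,Y) - H(Y)

First, compute H(X,Y) = 0.7543 dits

Marginal P(Y) = (9/20, 11/20)
H(Y) = 0.2989 dits

H(X|Y) = H(X,Y) - H(Y) = 0.7543 - 0.2989 = 0.4555 dits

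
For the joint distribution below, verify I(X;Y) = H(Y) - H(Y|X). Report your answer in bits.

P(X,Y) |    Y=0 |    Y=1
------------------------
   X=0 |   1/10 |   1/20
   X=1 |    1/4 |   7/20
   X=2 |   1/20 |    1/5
I(X;Y) = 0.0648 bits

Mutual information has multiple equivalent forms:
- I(X;Y) = H(X) - H(X|Y)
- I(X;Y) = H(Y) - H(Y|X)
- I(X;Y) = H(X) + H(Y) - H(X,Y)

Computing all quantities:
H(X) = 1.3527, H(Y) = 0.9710, H(X,Y) = 2.2589
H(X|Y) = 1.2879, H(Y|X) = 0.9061

Verification:
H(X) - H(X|Y) = 1.3527 - 1.2879 = 0.0648
H(Y) - H(Y|X) = 0.9710 - 0.9061 = 0.0648
H(X) + H(Y) - H(X,Y) = 1.3527 + 0.9710 - 2.2589 = 0.0648

All forms give I(X;Y) = 0.0648 bits. ✓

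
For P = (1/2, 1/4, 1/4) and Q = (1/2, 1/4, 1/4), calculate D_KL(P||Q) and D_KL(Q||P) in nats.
D_KL(P||Q) = 0.0000, D_KL(Q||P) = 0.0000

KL divergence is not symmetric: D_KL(P||Q) ≠ D_KL(Q||P) in general.

D_KL(P||Q) = 0.0000 nats
D_KL(Q||P) = 0.0000 nats

In this case they happen to be equal (to 4 decimal places).

This asymmetry is why KL divergence is not a true distance metric.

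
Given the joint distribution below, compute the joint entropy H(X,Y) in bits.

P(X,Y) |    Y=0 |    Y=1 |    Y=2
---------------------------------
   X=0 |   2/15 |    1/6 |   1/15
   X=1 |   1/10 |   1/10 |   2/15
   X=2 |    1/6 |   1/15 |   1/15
3.0826 bits

Joint entropy is H(X,Y) = -Σ_{x,y} p(x,y) log p(x,y).

Summing over all non-zero entries:
H(X,Y) = -[2/15·log_2(2/15) + 1/6·log_2(1/6) + 1/15·log_2(1/15) + 1/10·log_2(1/10) + 1/10·log_2(1/10) + 2/15·log_2(2/15) + 1/6·log_2(1/6) + 1/15·log_2(1/15) + 1/15·log_2(1/15)]
H(X,Y) = 3.0826 bits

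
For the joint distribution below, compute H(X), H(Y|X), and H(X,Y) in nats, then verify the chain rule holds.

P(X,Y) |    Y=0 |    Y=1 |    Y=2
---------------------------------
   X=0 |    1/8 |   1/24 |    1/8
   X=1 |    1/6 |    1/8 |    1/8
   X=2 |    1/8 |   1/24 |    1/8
H(X,Y) = 2.1230, H(X) = 1.0835, H(Y|X) = 1.0395 (all in nats)

Chain rule: H(X,Y) = H(X) + H(Y|X)

Left side — joint entropy directly:
H(X,Y) = -Σ p(x,y) log p(x,y) = 2.1230 nats

Right side — compute H(Y|X) from the conditional distributions:
P(X) = (7/24, 5/12, 7/24), so H(X) = 1.0835 nats
H(Y|X) = Σ_x P(X=x) · H(Y|X=x):
  P(Y|X=0) = (3/7, 1/7, 3/7), H(Y|X=0) = 1.0042, weight P(X=0) = 7/24
  P(Y|X=1) = (2/5, 3/10, 3/10), H(Y|X=1) = 1.0889, weight P(X=1) = 5/12
  P(Y|X=2) = (3/7, 1/7, 3/7), H(Y|X=2) = 1.0042, weight P(X=2) = 7/24
H(Y|X) = 1.0395 nats

H(X) + H(Y|X) = 1.0835 + 1.0395 = 2.1230 nats

Both sides equal 2.1230 nats. ✓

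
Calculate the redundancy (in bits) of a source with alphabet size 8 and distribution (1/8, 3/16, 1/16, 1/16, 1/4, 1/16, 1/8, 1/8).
0.1722 bits

Redundancy measures how far a source is from maximum entropy:
R = H_max - H(X)

Maximum entropy for 8 symbols: H_max = log_2(8) = 3.0000 bits
Actual entropy: H(X) = 2.8278 bits
Redundancy: R = 3.0000 - 2.8278 = 0.1722 bits

This redundancy represents potential for compression: the source could be compressed by 0.1722 bits per symbol.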